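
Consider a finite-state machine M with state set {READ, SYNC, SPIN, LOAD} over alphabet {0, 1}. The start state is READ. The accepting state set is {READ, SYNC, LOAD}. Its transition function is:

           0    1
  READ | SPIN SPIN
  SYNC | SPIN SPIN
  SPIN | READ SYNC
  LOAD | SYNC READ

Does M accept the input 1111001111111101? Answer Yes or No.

Yes

start at READ
read '1': READ → SPIN
read '1': SPIN → SYNC
read '1': SYNC → SPIN
read '1': SPIN → SYNC
read '0': SYNC → SPIN
read '0': SPIN → READ
read '1': READ → SPIN
read '1': SPIN → SYNC
read '1': SYNC → SPIN
read '1': SPIN → SYNC
read '1': SYNC → SPIN
read '1': SPIN → SYNC
read '1': SYNC → SPIN
read '1': SPIN → SYNC
read '0': SYNC → SPIN
read '1': SPIN → SYNC
End state SYNC is accepting.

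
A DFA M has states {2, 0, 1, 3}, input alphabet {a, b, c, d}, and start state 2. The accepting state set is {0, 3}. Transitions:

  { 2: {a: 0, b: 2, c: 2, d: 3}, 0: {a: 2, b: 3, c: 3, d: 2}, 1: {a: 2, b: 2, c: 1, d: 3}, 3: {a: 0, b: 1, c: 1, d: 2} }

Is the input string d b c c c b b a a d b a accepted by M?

No

2 → 3 → 1 → 1 → 1 → 1 → 2 → 2 → 0 → 2 → 3 → 1 → 2
End state 2 is not accepting.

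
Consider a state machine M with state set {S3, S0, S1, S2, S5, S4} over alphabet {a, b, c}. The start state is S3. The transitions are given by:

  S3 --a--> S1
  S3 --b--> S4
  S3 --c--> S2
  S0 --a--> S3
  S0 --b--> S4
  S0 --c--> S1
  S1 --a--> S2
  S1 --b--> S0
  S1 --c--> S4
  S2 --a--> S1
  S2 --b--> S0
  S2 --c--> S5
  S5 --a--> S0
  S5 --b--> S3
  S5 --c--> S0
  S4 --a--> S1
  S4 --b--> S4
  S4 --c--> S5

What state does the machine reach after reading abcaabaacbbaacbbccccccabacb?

S4

Trace: S3 -a-> S1 -b-> S0 -c-> S1 -a-> S2 -a-> S1 -b-> S0 -a-> S3 -a-> S1 -c-> S4 -b-> S4 -b-> S4 -a-> S1 -a-> S2 -c-> S5 -b-> S3 -b-> S4 -c-> S5 -c-> S0 -c-> S1 -c-> S4 -c-> S5 -c-> S0 -a-> S3 -b-> S4 -a-> S1 -c-> S4 -b-> S4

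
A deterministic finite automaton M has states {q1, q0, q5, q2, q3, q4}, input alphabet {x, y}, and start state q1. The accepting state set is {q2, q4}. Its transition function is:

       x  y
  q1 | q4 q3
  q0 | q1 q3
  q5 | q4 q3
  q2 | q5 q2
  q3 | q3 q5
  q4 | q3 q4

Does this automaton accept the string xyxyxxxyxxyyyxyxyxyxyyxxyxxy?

q1 → q4 → q4 → q3 → q5 → q4 → q3 → q3 → q5 → q4 → q3 → q5 → q3 → q5 → q4 → q4 → q3 → q5 → q4 → q4 → q3 → q5 → q3 → q3 → q3 → q5 → q4 → q3 → q5
End state q5 is not accepting.

No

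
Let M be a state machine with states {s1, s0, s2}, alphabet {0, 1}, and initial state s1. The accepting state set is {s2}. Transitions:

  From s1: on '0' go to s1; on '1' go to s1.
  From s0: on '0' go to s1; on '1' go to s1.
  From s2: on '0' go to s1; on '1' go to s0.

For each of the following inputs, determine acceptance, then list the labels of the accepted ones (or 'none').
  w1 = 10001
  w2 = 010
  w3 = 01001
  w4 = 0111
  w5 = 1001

w1:
  start at s1
  read '1': s1 → s1
  read '0': s1 → s1
  read '0': s1 → s1
  read '0': s1 → s1
  read '1': s1 → s1
  end s1, rejected
w2:
  start at s1
  read '0': s1 → s1
  read '1': s1 → s1
  read '0': s1 → s1
  end s1, rejected
w3:
  start at s1
  read '0': s1 → s1
  read '1': s1 → s1
  read '0': s1 → s1
  read '0': s1 → s1
  read '1': s1 → s1
  end s1, rejected
w4:
  start at s1
  read '0': s1 → s1
  read '1': s1 → s1
  read '1': s1 → s1
  read '1': s1 → s1
  end s1, rejected
w5:
  start at s1
  read '1': s1 → s1
  read '0': s1 → s1
  read '0': s1 → s1
  read '1': s1 → s1
  end s1, rejected

none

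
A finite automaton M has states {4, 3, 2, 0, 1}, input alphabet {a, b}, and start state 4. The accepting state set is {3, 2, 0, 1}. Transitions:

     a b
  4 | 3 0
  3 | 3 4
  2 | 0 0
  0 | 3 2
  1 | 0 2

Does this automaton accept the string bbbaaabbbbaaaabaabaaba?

Trace: 4 -b-> 0 -b-> 2 -b-> 0 -a-> 3 -a-> 3 -a-> 3 -b-> 4 -b-> 0 -b-> 2 -b-> 0 -a-> 3 -a-> 3 -a-> 3 -a-> 3 -b-> 4 -a-> 3 -a-> 3 -b-> 4 -a-> 3 -a-> 3 -b-> 4 -a-> 3
End state 3 is accepting.

Yes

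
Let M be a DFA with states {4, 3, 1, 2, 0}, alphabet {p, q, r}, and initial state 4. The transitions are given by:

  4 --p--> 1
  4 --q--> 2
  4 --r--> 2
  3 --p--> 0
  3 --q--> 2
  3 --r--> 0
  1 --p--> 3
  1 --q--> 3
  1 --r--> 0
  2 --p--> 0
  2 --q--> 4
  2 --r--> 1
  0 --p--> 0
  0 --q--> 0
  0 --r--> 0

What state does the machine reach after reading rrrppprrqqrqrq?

start at 4
read 'r': 4 → 2
read 'r': 2 → 1
read 'r': 1 → 0
read 'p': 0 → 0
read 'p': 0 → 0
read 'p': 0 → 0
read 'r': 0 → 0
read 'r': 0 → 0
read 'q': 0 → 0
read 'q': 0 → 0
read 'r': 0 → 0
read 'q': 0 → 0
read 'r': 0 → 0
read 'q': 0 → 0

0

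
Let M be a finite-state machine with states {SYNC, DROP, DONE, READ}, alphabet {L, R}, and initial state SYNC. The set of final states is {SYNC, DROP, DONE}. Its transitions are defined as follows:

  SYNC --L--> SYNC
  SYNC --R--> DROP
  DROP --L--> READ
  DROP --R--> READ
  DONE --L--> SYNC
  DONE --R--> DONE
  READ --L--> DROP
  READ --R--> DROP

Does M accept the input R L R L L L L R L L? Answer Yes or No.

SYNC → DROP → READ → DROP → READ → DROP → READ → DROP → READ → DROP → READ
End state READ is not accepting.

No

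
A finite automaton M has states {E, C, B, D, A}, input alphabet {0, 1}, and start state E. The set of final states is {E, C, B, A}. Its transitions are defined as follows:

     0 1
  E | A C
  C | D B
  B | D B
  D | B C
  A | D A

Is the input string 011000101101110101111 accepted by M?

Trace: E -0-> A -1-> A -1-> A -0-> D -0-> B -0-> D -1-> C -0-> D -1-> C -1-> B -0-> D -1-> C -1-> B -1-> B -0-> D -1-> C -0-> D -1-> C -1-> B -1-> B -1-> B
End state B is accepting.

Yes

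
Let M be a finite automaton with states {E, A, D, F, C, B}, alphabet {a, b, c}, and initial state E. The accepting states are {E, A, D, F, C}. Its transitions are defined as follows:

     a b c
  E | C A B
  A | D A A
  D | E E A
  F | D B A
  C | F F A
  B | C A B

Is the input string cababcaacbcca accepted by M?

Yes

E → B → C → F → D → E → B → C → F → A → A → A → A → D
End state D is accepting.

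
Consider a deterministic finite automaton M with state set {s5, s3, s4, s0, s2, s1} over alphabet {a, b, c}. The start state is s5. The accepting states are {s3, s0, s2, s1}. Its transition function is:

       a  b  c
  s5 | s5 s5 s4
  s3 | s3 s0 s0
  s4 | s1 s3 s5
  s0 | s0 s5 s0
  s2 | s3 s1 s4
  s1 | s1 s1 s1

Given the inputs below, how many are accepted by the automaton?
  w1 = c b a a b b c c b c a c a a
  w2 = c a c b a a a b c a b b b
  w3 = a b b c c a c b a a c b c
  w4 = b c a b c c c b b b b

3

w1: s5 → s4 → s3 → s3 → s3 → s0 → s5 → s4 → s5 → s5 → s4 → s1 → s1 → s1 → s1  → end s1, accepted
w2: s5 → s4 → s1 → s1 → s1 → s1 → s1 → s1 → s1 → s1 → s1 → s1 → s1 → s1  → end s1, accepted
w3: s5 → s5 → s5 → s5 → s4 → s5 → s5 → s4 → s3 → s3 → s3 → s0 → s5 → s4  → end s4, rejected
w4: s5 → s5 → s4 → s1 → s1 → s1 → s1 → s1 → s1 → s1 → s1 → s1  → end s1, accepted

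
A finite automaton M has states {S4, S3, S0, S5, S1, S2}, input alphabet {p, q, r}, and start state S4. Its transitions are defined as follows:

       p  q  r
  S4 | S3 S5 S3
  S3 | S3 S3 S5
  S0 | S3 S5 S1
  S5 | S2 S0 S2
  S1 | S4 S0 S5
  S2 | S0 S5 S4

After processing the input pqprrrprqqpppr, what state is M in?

S5

start at S4
read 'p': S4 → S3
read 'q': S3 → S3
read 'p': S3 → S3
read 'r': S3 → S5
read 'r': S5 → S2
read 'r': S2 → S4
read 'p': S4 → S3
read 'r': S3 → S5
read 'q': S5 → S0
read 'q': S0 → S5
read 'p': S5 → S2
read 'p': S2 → S0
read 'p': S0 → S3
read 'r': S3 → S5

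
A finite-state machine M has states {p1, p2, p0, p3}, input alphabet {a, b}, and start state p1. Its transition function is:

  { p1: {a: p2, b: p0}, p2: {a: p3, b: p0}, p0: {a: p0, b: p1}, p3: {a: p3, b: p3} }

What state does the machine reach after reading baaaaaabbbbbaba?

Trace: p1 -b-> p0 -a-> p0 -a-> p0 -a-> p0 -a-> p0 -a-> p0 -a-> p0 -b-> p1 -b-> p0 -b-> p1 -b-> p0 -b-> p1 -a-> p2 -b-> p0 -a-> p0

p0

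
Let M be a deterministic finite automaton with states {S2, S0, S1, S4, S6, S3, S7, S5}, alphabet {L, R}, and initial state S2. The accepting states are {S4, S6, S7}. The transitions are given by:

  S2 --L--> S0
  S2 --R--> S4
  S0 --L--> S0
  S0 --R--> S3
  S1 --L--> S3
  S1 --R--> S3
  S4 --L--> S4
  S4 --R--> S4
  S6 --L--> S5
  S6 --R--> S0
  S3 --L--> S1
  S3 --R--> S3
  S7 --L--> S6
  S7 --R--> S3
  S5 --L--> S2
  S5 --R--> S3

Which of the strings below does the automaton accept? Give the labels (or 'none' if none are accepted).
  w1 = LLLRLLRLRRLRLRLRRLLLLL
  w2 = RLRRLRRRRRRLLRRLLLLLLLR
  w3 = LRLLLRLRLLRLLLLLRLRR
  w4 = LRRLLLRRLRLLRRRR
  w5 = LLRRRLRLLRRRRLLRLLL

w2

w1: Trace: S2 -L-> S0 -L-> S0 -L-> S0 -R-> S3 -L-> S1 -L-> S3 -R-> S3 -L-> S1 -R-> S3 -R-> S3 -L-> S1 -R-> S3 -L-> S1 -R-> S3 -L-> S1 -R-> S3 -R-> S3 -L-> S1 -L-> S3 -L-> S1 -L-> S3 -L-> S1  → end S1, rejected
w2: Trace: S2 -R-> S4 -L-> S4 -R-> S4 -R-> S4 -L-> S4 -R-> S4 -R-> S4 -R-> S4 -R-> S4 -R-> S4 -R-> S4 -L-> S4 -L-> S4 -R-> S4 -R-> S4 -L-> S4 -L-> S4 -L-> S4 -L-> S4 -L-> S4 -L-> S4 -L-> S4 -R-> S4  → end S4, accepted
w3: Trace: S2 -L-> S0 -R-> S3 -L-> S1 -L-> S3 -L-> S1 -R-> S3 -L-> S1 -R-> S3 -L-> S1 -L-> S3 -R-> S3 -L-> S1 -L-> S3 -L-> S1 -L-> S3 -L-> S1 -R-> S3 -L-> S1 -R-> S3 -R-> S3  → end S3, rejected
w4: Trace: S2 -L-> S0 -R-> S3 -R-> S3 -L-> S1 -L-> S3 -L-> S1 -R-> S3 -R-> S3 -L-> S1 -R-> S3 -L-> S1 -L-> S3 -R-> S3 -R-> S3 -R-> S3 -R-> S3  → end S3, rejected
w5: Trace: S2 -L-> S0 -L-> S0 -R-> S3 -R-> S3 -R-> S3 -L-> S1 -R-> S3 -L-> S1 -L-> S3 -R-> S3 -R-> S3 -R-> S3 -R-> S3 -L-> S1 -L-> S3 -R-> S3 -L-> S1 -L-> S3 -L-> S1  → end S1, rejected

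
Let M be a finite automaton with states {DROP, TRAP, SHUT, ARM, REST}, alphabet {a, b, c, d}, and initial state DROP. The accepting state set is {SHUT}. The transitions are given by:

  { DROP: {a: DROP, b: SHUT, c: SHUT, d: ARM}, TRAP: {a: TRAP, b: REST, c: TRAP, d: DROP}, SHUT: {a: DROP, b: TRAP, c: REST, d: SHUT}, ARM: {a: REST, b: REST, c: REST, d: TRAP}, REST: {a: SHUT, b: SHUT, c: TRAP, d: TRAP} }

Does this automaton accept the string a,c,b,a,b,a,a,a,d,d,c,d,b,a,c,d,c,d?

No

Trace: DROP -a-> DROP -c-> SHUT -b-> TRAP -a-> TRAP -b-> REST -a-> SHUT -a-> DROP -a-> DROP -d-> ARM -d-> TRAP -c-> TRAP -d-> DROP -b-> SHUT -a-> DROP -c-> SHUT -d-> SHUT -c-> REST -d-> TRAP
End state TRAP is not accepting.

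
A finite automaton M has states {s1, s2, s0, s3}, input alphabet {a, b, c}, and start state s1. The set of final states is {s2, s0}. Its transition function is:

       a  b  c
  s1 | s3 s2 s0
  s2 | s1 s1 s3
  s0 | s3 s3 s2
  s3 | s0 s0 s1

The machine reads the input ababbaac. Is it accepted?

No

start at s1
read 'a': s1 → s3
read 'b': s3 → s0
read 'a': s0 → s3
read 'b': s3 → s0
read 'b': s0 → s3
read 'a': s3 → s0
read 'a': s0 → s3
read 'c': s3 → s1
End state s1 is not accepting.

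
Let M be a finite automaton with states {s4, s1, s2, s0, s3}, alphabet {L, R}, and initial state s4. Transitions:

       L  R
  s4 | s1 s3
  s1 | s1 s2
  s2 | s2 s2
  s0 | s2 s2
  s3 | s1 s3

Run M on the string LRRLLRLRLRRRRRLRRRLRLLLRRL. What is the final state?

s2

s4 → s1 → s2 → s2 → s2 → s2 → s2 → s2 → s2 → s2 → s2 → s2 → s2 → s2 → s2 → s2 → s2 → s2 → s2 → s2 → s2 → s2 → s2 → s2 → s2 → s2 → s2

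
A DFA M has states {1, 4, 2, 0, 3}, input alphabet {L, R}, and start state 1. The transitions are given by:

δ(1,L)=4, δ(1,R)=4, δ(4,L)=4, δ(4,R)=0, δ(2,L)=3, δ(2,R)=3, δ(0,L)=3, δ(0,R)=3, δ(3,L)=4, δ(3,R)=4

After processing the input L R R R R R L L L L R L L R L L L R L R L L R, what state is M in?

0

Trace: 1 -L-> 4 -R-> 0 -R-> 3 -R-> 4 -R-> 0 -R-> 3 -L-> 4 -L-> 4 -L-> 4 -L-> 4 -R-> 0 -L-> 3 -L-> 4 -R-> 0 -L-> 3 -L-> 4 -L-> 4 -R-> 0 -L-> 3 -R-> 4 -L-> 4 -L-> 4 -R-> 0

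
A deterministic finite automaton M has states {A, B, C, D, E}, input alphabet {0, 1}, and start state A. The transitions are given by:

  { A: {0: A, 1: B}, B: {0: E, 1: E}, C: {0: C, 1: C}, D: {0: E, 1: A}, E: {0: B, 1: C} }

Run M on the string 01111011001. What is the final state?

A → A → B → E → C → C → C → C → C → C → C → C

C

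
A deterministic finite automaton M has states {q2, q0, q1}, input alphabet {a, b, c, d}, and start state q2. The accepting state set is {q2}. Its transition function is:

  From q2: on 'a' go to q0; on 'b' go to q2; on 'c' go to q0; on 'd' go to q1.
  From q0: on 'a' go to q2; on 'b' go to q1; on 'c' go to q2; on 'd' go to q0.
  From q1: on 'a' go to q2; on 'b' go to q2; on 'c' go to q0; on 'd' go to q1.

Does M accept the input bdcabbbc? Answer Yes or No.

Trace: q2 -b-> q2 -d-> q1 -c-> q0 -a-> q2 -b-> q2 -b-> q2 -b-> q2 -c-> q0
End state q0 is not accepting.

No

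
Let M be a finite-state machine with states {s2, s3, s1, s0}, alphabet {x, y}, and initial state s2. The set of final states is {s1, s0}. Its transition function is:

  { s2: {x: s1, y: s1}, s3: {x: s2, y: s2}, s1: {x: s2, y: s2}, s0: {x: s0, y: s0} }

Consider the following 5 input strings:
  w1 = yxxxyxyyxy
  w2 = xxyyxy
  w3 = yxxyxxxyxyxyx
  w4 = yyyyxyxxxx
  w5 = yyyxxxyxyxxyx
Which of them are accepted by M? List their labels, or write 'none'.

w1: s2 → s1 → s2 → s1 → s2 → s1 → s2 → s1 → s2 → s1 → s2  → end s2, rejected
w2: s2 → s1 → s2 → s1 → s2 → s1 → s2  → end s2, rejected
w3: s2 → s1 → s2 → s1 → s2 → s1 → s2 → s1 → s2 → s1 → s2 → s1 → s2 → s1  → end s1, accepted
w4: s2 → s1 → s2 → s1 → s2 → s1 → s2 → s1 → s2 → s1 → s2  → end s2, rejected
w5: s2 → s1 → s2 → s1 → s2 → s1 → s2 → s1 → s2 → s1 → s2 → s1 → s2 → s1  → end s1, accepted

w3, w5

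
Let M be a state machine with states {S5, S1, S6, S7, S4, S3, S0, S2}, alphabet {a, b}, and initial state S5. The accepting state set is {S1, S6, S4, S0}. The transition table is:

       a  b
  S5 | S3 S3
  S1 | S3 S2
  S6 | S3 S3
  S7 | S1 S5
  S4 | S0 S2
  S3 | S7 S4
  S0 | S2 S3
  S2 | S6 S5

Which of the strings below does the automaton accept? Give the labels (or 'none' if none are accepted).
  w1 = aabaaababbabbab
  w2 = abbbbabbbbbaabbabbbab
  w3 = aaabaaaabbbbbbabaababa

w3

w1:
  start at S5
  read 'a': S5 → S3
  read 'a': S3 → S7
  read 'b': S7 → S5
  read 'a': S5 → S3
  read 'a': S3 → S7
  read 'a': S7 → S1
  read 'b': S1 → S2
  read 'a': S2 → S6
  read 'b': S6 → S3
  read 'b': S3 → S4
  read 'a': S4 → S0
  read 'b': S0 → S3
  read 'b': S3 → S4
  read 'a': S4 → S0
  read 'b': S0 → S3
  end S3, rejected
w2:
  start at S5
  read 'a': S5 → S3
  read 'b': S3 → S4
  read 'b': S4 → S2
  read 'b': S2 → S5
  read 'b': S5 → S3
  read 'a': S3 → S7
  read 'b': S7 → S5
  read 'b': S5 → S3
  read 'b': S3 → S4
  read 'b': S4 → S2
  read 'b': S2 → S5
  read 'a': S5 → S3
  read 'a': S3 → S7
  read 'b': S7 → S5
  read 'b': S5 → S3
  read 'a': S3 → S7
  read 'b': S7 → S5
  read 'b': S5 → S3
  read 'b': S3 → S4
  read 'a': S4 → S0
  read 'b': S0 → S3
  end S3, rejected
w3:
  start at S5
  read 'a': S5 → S3
  read 'a': S3 → S7
  read 'a': S7 → S1
  read 'b': S1 → S2
  read 'a': S2 → S6
  read 'a': S6 → S3
  read 'a': S3 → S7
  read 'a': S7 → S1
  read 'b': S1 → S2
  read 'b': S2 → S5
  read 'b': S5 → S3
  read 'b': S3 → S4
  read 'b': S4 → S2
  read 'b': S2 → S5
  read 'a': S5 → S3
  read 'b': S3 → S4
  read 'a': S4 → S0
  read 'a': S0 → S2
  read 'b': S2 → S5
  read 'a': S5 → S3
  read 'b': S3 → S4
  read 'a': S4 → S0
  end S0, accepted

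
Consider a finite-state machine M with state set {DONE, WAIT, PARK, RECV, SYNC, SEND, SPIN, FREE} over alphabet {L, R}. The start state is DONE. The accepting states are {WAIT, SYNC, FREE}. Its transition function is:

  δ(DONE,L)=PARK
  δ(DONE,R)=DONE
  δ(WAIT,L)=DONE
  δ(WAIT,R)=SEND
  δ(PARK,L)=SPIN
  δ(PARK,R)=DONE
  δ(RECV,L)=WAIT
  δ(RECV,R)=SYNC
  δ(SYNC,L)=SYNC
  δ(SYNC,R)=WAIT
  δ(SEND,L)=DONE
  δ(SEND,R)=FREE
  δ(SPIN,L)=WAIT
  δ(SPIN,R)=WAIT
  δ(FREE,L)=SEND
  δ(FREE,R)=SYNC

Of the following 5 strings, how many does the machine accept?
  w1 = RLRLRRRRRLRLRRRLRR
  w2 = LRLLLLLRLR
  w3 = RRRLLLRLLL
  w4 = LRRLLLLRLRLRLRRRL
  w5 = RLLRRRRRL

0

w1: DONE → DONE → PARK → DONE → PARK → DONE → DONE → DONE → DONE → DONE → PARK → DONE → PARK → DONE → DONE → DONE → PARK → DONE → DONE  → end DONE, rejected
w2: DONE → PARK → DONE → PARK → SPIN → WAIT → DONE → PARK → DONE → PARK → DONE  → end DONE, rejected
w3: DONE → DONE → DONE → DONE → PARK → SPIN → WAIT → SEND → DONE → PARK → SPIN  → end SPIN, rejected
w4: DONE → PARK → DONE → DONE → PARK → SPIN → WAIT → DONE → DONE → PARK → DONE → PARK → DONE → PARK → DONE → DONE → DONE → PARK  → end PARK, rejected
w5: DONE → DONE → PARK → SPIN → WAIT → SEND → FREE → SYNC → WAIT → DONE  → end DONE, rejected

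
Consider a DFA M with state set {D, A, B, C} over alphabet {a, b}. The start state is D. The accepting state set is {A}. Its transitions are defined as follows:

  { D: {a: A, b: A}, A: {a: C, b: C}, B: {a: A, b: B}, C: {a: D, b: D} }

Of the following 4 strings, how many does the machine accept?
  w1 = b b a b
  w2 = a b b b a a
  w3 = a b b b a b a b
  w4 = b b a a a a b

w1:
  start at D
  read 'b': D → A
  read 'b': A → C
  read 'a': C → D
  read 'b': D → A
  end A, accepted
w2:
  start at D
  read 'a': D → A
  read 'b': A → C
  read 'b': C → D
  read 'b': D → A
  read 'a': A → C
  read 'a': C → D
  end D, rejected
w3:
  start at D
  read 'a': D → A
  read 'b': A → C
  read 'b': C → D
  read 'b': D → A
  read 'a': A → C
  read 'b': C → D
  read 'a': D → A
  read 'b': A → C
  end C, rejected
w4:
  start at D
  read 'b': D → A
  read 'b': A → C
  read 'a': C → D
  read 'a': D → A
  read 'a': A → C
  read 'a': C → D
  read 'b': D → A
  end A, accepted

2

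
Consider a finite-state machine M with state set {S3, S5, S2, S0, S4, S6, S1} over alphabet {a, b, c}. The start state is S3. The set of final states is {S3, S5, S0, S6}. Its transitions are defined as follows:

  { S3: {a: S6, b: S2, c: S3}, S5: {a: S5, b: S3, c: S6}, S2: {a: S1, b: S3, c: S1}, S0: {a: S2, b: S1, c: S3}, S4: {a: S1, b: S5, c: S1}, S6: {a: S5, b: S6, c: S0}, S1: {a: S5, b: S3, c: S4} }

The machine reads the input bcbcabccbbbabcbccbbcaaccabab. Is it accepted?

Yes

S3 → S2 → S1 → S3 → S3 → S6 → S6 → S0 → S3 → S2 → S3 → S2 → S1 → S3 → S3 → S2 → S1 → S4 → S5 → S3 → S3 → S6 → S5 → S6 → S0 → S2 → S3 → S6 → S6
End state S6 is accepting.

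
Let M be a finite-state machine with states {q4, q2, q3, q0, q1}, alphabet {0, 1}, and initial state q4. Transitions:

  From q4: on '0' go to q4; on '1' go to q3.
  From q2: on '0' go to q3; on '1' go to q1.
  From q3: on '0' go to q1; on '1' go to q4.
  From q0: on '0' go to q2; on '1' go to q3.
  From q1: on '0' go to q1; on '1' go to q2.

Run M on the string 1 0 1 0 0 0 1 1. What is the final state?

start at q4
read '1': q4 → q3
read '0': q3 → q1
read '1': q1 → q2
read '0': q2 → q3
read '0': q3 → q1
read '0': q1 → q1
read '1': q1 → q2
read '1': q2 → q1

q1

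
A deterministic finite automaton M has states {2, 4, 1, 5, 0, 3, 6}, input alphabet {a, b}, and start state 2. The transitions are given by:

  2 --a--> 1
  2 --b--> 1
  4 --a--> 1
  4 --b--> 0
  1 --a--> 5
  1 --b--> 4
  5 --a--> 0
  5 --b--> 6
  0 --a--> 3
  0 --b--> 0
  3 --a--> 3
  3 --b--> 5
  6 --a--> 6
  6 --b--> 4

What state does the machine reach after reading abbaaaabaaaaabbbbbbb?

0

start at 2
read 'a': 2 → 1
read 'b': 1 → 4
read 'b': 4 → 0
read 'a': 0 → 3
read 'a': 3 → 3
read 'a': 3 → 3
read 'a': 3 → 3
read 'b': 3 → 5
read 'a': 5 → 0
read 'a': 0 → 3
read 'a': 3 → 3
read 'a': 3 → 3
read 'a': 3 → 3
read 'b': 3 → 5
read 'b': 5 → 6
read 'b': 6 → 4
read 'b': 4 → 0
read 'b': 0 → 0
read 'b': 0 → 0
read 'b': 0 → 0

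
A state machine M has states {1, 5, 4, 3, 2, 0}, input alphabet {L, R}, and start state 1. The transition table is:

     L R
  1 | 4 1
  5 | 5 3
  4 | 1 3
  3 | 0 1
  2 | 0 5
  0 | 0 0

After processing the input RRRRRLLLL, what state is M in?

start at 1
read 'R': 1 → 1
read 'R': 1 → 1
read 'R': 1 → 1
read 'R': 1 → 1
read 'R': 1 → 1
read 'L': 1 → 4
read 'L': 4 → 1
read 'L': 1 → 4
read 'L': 4 → 1

1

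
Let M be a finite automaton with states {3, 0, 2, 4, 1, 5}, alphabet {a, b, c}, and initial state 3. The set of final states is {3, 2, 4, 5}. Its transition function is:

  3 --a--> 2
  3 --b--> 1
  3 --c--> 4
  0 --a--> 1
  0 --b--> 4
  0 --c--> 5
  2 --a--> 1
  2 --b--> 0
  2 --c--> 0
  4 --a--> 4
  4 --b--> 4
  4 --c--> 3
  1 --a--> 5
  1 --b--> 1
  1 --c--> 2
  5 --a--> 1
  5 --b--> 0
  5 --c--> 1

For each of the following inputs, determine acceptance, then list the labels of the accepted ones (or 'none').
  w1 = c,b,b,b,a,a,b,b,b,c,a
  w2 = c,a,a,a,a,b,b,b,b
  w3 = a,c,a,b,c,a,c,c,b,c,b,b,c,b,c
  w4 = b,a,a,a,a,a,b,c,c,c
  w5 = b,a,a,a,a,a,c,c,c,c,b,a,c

w1, w2, w3, w4, w5

w1:
  start at 3
  read 'c': 3 → 4
  read 'b': 4 → 4
  read 'b': 4 → 4
  read 'b': 4 → 4
  read 'a': 4 → 4
  read 'a': 4 → 4
  read 'b': 4 → 4
  read 'b': 4 → 4
  read 'b': 4 → 4
  read 'c': 4 → 3
  read 'a': 3 → 2
  end 2, accepted
w2:
  start at 3
  read 'c': 3 → 4
  read 'a': 4 → 4
  read 'a': 4 → 4
  read 'a': 4 → 4
  read 'a': 4 → 4
  read 'b': 4 → 4
  read 'b': 4 → 4
  read 'b': 4 → 4
  read 'b': 4 → 4
  end 4, accepted
w3:
  start at 3
  read 'a': 3 → 2
  read 'c': 2 → 0
  read 'a': 0 → 1
  read 'b': 1 → 1
  read 'c': 1 → 2
  read 'a': 2 → 1
  read 'c': 1 → 2
  read 'c': 2 → 0
  read 'b': 0 → 4
  read 'c': 4 → 3
  read 'b': 3 → 1
  read 'b': 1 → 1
  read 'c': 1 → 2
  read 'b': 2 → 0
  read 'c': 0 → 5
  end 5, accepted
w4:
  start at 3
  read 'b': 3 → 1
  read 'a': 1 → 5
  read 'a': 5 → 1
  read 'a': 1 → 5
  read 'a': 5 → 1
  read 'a': 1 → 5
  read 'b': 5 → 0
  read 'c': 0 → 5
  read 'c': 5 → 1
  read 'c': 1 → 2
  end 2, accepted
w5:
  start at 3
  read 'b': 3 → 1
  read 'a': 1 → 5
  read 'a': 5 → 1
  read 'a': 1 → 5
  read 'a': 5 → 1
  read 'a': 1 → 5
  read 'c': 5 → 1
  read 'c': 1 → 2
  read 'c': 2 → 0
  read 'c': 0 → 5
  read 'b': 5 → 0
  read 'a': 0 → 1
  read 'c': 1 → 2
  end 2, accepted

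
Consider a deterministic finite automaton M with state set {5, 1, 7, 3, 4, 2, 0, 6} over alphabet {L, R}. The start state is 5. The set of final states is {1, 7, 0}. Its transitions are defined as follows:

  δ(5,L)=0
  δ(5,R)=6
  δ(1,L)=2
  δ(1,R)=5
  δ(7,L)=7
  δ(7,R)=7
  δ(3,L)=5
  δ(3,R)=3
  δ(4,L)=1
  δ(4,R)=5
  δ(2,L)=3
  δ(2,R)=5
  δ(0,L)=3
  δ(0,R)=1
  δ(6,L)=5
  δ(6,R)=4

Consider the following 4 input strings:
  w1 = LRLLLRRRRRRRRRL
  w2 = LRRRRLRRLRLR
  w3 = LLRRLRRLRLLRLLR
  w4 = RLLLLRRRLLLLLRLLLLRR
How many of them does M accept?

2

w1: Trace: 5 -L-> 0 -R-> 1 -L-> 2 -L-> 3 -L-> 5 -R-> 6 -R-> 4 -R-> 5 -R-> 6 -R-> 4 -R-> 5 -R-> 6 -R-> 4 -R-> 5 -L-> 0  → end 0, accepted
w2: Trace: 5 -L-> 0 -R-> 1 -R-> 5 -R-> 6 -R-> 4 -L-> 1 -R-> 5 -R-> 6 -L-> 5 -R-> 6 -L-> 5 -R-> 6  → end 6, rejected
w3: Trace: 5 -L-> 0 -L-> 3 -R-> 3 -R-> 3 -L-> 5 -R-> 6 -R-> 4 -L-> 1 -R-> 5 -L-> 0 -L-> 3 -R-> 3 -L-> 5 -L-> 0 -R-> 1  → end 1, accepted
w4: Trace: 5 -R-> 6 -L-> 5 -L-> 0 -L-> 3 -L-> 5 -R-> 6 -R-> 4 -R-> 5 -L-> 0 -L-> 3 -L-> 5 -L-> 0 -L-> 3 -R-> 3 -L-> 5 -L-> 0 -L-> 3 -L-> 5 -R-> 6 -R-> 4  → end 4, rejected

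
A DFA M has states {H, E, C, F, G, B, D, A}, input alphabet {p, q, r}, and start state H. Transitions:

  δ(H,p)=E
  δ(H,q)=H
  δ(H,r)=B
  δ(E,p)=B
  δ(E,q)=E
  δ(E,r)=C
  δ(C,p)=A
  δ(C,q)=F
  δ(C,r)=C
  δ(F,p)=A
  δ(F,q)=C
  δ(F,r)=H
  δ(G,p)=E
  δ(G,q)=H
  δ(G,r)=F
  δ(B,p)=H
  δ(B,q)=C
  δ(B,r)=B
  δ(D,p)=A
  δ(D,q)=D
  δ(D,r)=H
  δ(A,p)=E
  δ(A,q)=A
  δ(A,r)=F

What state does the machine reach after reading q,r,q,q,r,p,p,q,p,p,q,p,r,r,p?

H

H → H → B → C → F → H → E → B → C → A → E → E → B → B → B → H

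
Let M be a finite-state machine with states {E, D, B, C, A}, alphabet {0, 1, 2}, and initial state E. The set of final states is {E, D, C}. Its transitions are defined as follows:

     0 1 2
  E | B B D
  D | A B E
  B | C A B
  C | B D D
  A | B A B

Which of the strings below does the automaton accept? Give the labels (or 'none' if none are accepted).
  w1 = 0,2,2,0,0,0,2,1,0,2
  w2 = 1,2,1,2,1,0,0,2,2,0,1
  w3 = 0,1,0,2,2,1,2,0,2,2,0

w1: Trace: E -0-> B -2-> B -2-> B -0-> C -0-> B -0-> C -2-> D -1-> B -0-> C -2-> D  → end D, accepted
w2: Trace: E -1-> B -2-> B -1-> A -2-> B -1-> A -0-> B -0-> C -2-> D -2-> E -0-> B -1-> A  → end A, rejected
w3: Trace: E -0-> B -1-> A -0-> B -2-> B -2-> B -1-> A -2-> B -0-> C -2-> D -2-> E -0-> B  → end B, rejected

w1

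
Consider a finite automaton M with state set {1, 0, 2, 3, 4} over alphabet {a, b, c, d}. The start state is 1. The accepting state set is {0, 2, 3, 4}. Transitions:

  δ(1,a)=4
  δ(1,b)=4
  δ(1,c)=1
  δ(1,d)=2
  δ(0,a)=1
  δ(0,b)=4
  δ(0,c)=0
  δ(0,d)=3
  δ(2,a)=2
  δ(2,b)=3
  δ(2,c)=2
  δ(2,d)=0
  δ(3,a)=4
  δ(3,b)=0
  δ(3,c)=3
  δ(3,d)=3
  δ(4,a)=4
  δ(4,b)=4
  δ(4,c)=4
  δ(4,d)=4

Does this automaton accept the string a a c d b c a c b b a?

start at 1
read 'a': 1 → 4
read 'a': 4 → 4
read 'c': 4 → 4
read 'd': 4 → 4
read 'b': 4 → 4
read 'c': 4 → 4
read 'a': 4 → 4
read 'c': 4 → 4
read 'b': 4 → 4
read 'b': 4 → 4
read 'a': 4 → 4
End state 4 is accepting.

Yes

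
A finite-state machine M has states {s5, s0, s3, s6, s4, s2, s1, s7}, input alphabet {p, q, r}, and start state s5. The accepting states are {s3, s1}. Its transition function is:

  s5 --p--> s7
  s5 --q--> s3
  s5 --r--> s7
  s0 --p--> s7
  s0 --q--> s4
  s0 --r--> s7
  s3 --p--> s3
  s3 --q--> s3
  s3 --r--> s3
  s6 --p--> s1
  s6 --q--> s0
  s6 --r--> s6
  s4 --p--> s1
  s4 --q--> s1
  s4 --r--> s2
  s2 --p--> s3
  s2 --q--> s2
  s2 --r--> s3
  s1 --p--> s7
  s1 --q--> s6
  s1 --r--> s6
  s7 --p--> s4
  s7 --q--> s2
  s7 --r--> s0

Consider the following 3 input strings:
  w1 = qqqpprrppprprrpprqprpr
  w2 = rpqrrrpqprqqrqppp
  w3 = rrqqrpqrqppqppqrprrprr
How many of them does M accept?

w1:
  start at s5
  read 'q': s5 → s3
  read 'q': s3 → s3
  read 'q': s3 → s3
  read 'p': s3 → s3
  read 'p': s3 → s3
  read 'r': s3 → s3
  read 'r': s3 → s3
  read 'p': s3 → s3
  read 'p': s3 → s3
  read 'p': s3 → s3
  read 'r': s3 → s3
  read 'p': s3 → s3
  read 'r': s3 → s3
  read 'r': s3 → s3
  read 'p': s3 → s3
  read 'p': s3 → s3
  read 'r': s3 → s3
  read 'q': s3 → s3
  read 'p': s3 → s3
  read 'r': s3 → s3
  read 'p': s3 → s3
  read 'r': s3 → s3
  end s3, accepted
w2:
  start at s5
  read 'r': s5 → s7
  read 'p': s7 → s4
  read 'q': s4 → s1
  read 'r': s1 → s6
  read 'r': s6 → s6
  read 'r': s6 → s6
  read 'p': s6 → s1
  read 'q': s1 → s6
  read 'p': s6 → s1
  read 'r': s1 → s6
  read 'q': s6 → s0
  read 'q': s0 → s4
  read 'r': s4 → s2
  read 'q': s2 → s2
  read 'p': s2 → s3
  read 'p': s3 → s3
  read 'p': s3 → s3
  end s3, accepted
w3:
  start at s5
  read 'r': s5 → s7
  read 'r': s7 → s0
  read 'q': s0 → s4
  read 'q': s4 → s1
  read 'r': s1 → s6
  read 'p': s6 → s1
  read 'q': s1 → s6
  read 'r': s6 → s6
  read 'q': s6 → s0
  read 'p': s0 → s7
  read 'p': s7 → s4
  read 'q': s4 → s1
  read 'p': s1 → s7
  read 'p': s7 → s4
  read 'q': s4 → s1
  read 'r': s1 → s6
  read 'p': s6 → s1
  read 'r': s1 → s6
  read 'r': s6 → s6
  read 'p': s6 → s1
  read 'r': s1 → s6
  read 'r': s6 → s6
  end s6, rejected

2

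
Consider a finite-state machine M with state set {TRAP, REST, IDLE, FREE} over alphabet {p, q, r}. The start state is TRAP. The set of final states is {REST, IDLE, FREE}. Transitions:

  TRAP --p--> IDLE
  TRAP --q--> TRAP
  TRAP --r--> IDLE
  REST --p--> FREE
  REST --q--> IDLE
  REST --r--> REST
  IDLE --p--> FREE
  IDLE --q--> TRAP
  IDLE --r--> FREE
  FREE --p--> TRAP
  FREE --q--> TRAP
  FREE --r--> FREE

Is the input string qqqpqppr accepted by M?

start at TRAP
read 'q': TRAP → TRAP
read 'q': TRAP → TRAP
read 'q': TRAP → TRAP
read 'p': TRAP → IDLE
read 'q': IDLE → TRAP
read 'p': TRAP → IDLE
read 'p': IDLE → FREE
read 'r': FREE → FREE
End state FREE is accepting.

Yes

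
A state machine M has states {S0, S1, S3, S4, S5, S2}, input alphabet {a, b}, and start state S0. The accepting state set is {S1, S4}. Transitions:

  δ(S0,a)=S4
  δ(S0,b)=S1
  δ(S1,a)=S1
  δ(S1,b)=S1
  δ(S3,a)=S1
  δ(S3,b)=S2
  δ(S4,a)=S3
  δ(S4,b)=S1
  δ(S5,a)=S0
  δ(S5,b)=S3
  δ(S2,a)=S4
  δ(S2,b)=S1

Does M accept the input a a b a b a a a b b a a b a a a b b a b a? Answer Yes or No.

Yes

start at S0
read 'a': S0 → S4
read 'a': S4 → S3
read 'b': S3 → S2
read 'a': S2 → S4
read 'b': S4 → S1
read 'a': S1 → S1
read 'a': S1 → S1
read 'a': S1 → S1
read 'b': S1 → S1
read 'b': S1 → S1
read 'a': S1 → S1
read 'a': S1 → S1
read 'b': S1 → S1
read 'a': S1 → S1
read 'a': S1 → S1
read 'a': S1 → S1
read 'b': S1 → S1
read 'b': S1 → S1
read 'a': S1 → S1
read 'b': S1 → S1
read 'a': S1 → S1
End state S1 is accepting.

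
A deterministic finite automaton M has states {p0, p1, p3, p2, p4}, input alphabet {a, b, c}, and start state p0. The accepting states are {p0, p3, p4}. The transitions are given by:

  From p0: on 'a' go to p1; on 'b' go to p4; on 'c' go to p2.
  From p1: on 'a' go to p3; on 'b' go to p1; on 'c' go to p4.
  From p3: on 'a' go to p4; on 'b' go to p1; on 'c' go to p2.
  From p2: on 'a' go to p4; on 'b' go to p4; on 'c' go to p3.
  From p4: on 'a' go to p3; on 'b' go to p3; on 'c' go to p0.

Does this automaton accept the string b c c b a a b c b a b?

p0 → p4 → p0 → p2 → p4 → p3 → p4 → p3 → p2 → p4 → p3 → p1
End state p1 is not accepting.

No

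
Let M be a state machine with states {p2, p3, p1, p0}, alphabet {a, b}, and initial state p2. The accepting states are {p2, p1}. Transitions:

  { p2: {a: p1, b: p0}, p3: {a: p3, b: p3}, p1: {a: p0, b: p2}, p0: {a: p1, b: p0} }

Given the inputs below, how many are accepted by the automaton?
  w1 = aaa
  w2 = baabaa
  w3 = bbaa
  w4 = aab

w1: Trace: p2 -a-> p1 -a-> p0 -a-> p1  → end p1, accepted
w2: Trace: p2 -b-> p0 -a-> p1 -a-> p0 -b-> p0 -a-> p1 -a-> p0  → end p0, rejected
w3: Trace: p2 -b-> p0 -b-> p0 -a-> p1 -a-> p0  → end p0, rejected
w4: Trace: p2 -a-> p1 -a-> p0 -b-> p0  → end p0, rejected

1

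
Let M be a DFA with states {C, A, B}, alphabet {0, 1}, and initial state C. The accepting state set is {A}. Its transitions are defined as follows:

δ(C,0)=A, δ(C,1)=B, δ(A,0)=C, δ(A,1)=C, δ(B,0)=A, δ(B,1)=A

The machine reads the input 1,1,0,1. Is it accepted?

start at C
read '1': C → B
read '1': B → A
read '0': A → C
read '1': C → B
End state B is not accepting.

No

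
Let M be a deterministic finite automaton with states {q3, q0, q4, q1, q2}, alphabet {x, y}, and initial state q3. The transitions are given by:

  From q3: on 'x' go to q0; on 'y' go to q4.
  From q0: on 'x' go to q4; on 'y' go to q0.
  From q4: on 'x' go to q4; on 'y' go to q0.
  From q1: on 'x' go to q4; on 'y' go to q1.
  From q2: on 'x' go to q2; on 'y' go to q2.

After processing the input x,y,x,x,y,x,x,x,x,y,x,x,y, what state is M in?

Trace: q3 -x-> q0 -y-> q0 -x-> q4 -x-> q4 -y-> q0 -x-> q4 -x-> q4 -x-> q4 -x-> q4 -y-> q0 -x-> q4 -x-> q4 -y-> q0

q0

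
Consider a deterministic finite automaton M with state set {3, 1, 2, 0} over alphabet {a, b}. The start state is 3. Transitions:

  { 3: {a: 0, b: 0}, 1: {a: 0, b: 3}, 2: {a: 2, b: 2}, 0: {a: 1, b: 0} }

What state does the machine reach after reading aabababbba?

1

3 → 0 → 1 → 3 → 0 → 0 → 1 → 3 → 0 → 0 → 1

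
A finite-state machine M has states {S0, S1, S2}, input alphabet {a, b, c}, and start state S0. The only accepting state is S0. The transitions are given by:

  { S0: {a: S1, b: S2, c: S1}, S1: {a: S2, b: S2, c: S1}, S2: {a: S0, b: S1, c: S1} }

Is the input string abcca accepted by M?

No

Trace: S0 -a-> S1 -b-> S2 -c-> S1 -c-> S1 -a-> S2
End state S2 is not accepting.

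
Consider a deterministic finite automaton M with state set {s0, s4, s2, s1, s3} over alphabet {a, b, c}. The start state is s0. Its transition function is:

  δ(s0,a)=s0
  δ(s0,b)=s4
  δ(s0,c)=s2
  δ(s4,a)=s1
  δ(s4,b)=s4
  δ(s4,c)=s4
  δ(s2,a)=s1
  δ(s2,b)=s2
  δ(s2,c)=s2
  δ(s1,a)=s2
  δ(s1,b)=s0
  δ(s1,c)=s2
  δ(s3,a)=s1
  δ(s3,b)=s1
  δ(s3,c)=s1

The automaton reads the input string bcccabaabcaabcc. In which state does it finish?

s0 → s4 → s4 → s4 → s4 → s1 → s0 → s0 → s0 → s4 → s4 → s1 → s2 → s2 → s2 → s2

s2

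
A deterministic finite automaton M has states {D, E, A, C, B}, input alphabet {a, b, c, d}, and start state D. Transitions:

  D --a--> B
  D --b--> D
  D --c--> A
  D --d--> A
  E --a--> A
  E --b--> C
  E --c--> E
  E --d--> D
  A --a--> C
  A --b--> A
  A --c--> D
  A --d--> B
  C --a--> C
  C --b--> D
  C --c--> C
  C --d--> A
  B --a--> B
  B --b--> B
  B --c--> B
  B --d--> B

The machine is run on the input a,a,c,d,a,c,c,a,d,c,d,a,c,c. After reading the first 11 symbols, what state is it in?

B

Trace: D -a-> B -a-> B -c-> B -d-> B -a-> B -c-> B -c-> B -a-> B -d-> B -c-> B -d-> B
After 11 symbols: B.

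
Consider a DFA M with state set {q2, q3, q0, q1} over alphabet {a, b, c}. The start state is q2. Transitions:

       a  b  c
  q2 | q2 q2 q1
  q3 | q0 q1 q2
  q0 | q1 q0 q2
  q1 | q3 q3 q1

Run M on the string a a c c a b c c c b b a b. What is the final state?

Trace: q2 -a-> q2 -a-> q2 -c-> q1 -c-> q1 -a-> q3 -b-> q1 -c-> q1 -c-> q1 -c-> q1 -b-> q3 -b-> q1 -a-> q3 -b-> q1

q1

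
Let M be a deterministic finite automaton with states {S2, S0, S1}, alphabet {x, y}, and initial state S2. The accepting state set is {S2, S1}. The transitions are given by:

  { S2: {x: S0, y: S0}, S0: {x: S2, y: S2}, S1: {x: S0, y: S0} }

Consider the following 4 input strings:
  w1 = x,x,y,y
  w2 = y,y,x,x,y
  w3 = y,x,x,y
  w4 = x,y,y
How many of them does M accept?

w1: S2 → S0 → S2 → S0 → S2  → end S2, accepted
w2: S2 → S0 → S2 → S0 → S2 → S0  → end S0, rejected
w3: S2 → S0 → S2 → S0 → S2  → end S2, accepted
w4: S2 → S0 → S2 → S0  → end S0, rejected

2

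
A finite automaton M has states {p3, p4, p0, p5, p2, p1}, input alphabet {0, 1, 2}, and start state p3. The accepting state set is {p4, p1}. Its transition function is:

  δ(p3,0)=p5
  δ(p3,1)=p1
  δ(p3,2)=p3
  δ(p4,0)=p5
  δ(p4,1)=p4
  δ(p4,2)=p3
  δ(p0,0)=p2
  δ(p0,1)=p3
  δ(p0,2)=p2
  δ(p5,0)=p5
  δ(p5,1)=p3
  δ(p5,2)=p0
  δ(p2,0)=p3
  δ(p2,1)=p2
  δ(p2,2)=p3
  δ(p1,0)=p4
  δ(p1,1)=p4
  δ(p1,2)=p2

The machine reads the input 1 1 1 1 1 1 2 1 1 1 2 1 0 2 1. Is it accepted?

Trace: p3 -1-> p1 -1-> p4 -1-> p4 -1-> p4 -1-> p4 -1-> p4 -2-> p3 -1-> p1 -1-> p4 -1-> p4 -2-> p3 -1-> p1 -0-> p4 -2-> p3 -1-> p1
End state p1 is accepting.

Yes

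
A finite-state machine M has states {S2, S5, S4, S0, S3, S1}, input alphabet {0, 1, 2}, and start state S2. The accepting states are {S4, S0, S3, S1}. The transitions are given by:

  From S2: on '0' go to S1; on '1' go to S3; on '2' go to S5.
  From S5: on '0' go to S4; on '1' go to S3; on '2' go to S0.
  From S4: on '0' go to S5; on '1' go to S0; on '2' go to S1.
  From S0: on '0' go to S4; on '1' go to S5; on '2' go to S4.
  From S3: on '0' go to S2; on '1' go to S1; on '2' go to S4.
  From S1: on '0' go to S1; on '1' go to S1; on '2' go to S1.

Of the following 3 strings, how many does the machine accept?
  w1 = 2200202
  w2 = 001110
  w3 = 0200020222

3

w1: S2 → S5 → S0 → S4 → S5 → S0 → S4 → S1  → end S1, accepted
w2: S2 → S1 → S1 → S1 → S1 → S1 → S1  → end S1, accepted
w3: S2 → S1 → S1 → S1 → S1 → S1 → S1 → S1 → S1 → S1 → S1  → end S1, accepted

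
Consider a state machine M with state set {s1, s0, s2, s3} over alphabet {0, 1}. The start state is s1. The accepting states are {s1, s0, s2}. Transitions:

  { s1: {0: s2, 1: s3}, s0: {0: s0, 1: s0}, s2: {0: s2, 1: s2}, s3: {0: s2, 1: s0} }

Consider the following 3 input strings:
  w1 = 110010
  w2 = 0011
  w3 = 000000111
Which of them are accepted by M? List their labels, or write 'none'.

w1, w2, w3

w1:
  start at s1
  read '1': s1 → s3
  read '1': s3 → s0
  read '0': s0 → s0
  read '0': s0 → s0
  read '1': s0 → s0
  read '0': s0 → s0
  end s0, accepted
w2:
  start at s1
  read '0': s1 → s2
  read '0': s2 → s2
  read '1': s2 → s2
  read '1': s2 → s2
  end s2, accepted
w3:
  start at s1
  read '0': s1 → s2
  read '0': s2 → s2
  read '0': s2 → s2
  read '0': s2 → s2
  read '0': s2 → s2
  read '0': s2 → s2
  read '1': s2 → s2
  read '1': s2 → s2
  read '1': s2 → s2
  end s2, accepted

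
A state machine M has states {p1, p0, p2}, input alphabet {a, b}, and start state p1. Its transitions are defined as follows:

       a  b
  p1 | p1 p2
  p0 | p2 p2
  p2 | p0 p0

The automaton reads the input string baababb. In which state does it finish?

p2

p1 → p2 → p0 → p2 → p0 → p2 → p0 → p2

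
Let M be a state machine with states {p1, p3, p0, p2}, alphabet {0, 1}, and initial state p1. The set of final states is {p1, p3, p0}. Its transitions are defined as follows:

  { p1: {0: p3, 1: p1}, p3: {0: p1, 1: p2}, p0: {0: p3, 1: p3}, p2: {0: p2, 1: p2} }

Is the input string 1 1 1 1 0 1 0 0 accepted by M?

p1 → p1 → p1 → p1 → p1 → p3 → p2 → p2 → p2
End state p2 is not accepting.

No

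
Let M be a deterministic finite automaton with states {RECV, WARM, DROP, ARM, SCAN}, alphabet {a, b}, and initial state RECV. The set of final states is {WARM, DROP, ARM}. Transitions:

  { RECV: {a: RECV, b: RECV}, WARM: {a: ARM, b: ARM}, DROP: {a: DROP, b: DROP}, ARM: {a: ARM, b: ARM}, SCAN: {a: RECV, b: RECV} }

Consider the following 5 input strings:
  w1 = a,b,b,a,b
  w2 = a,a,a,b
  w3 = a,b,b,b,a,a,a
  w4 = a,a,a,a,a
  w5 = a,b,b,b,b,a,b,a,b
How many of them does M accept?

0

w1: Trace: RECV -a-> RECV -b-> RECV -b-> RECV -a-> RECV -b-> RECV  → end RECV, rejected
w2: Trace: RECV -a-> RECV -a-> RECV -a-> RECV -b-> RECV  → end RECV, rejected
w3: Trace: RECV -a-> RECV -b-> RECV -b-> RECV -b-> RECV -a-> RECV -a-> RECV -a-> RECV  → end RECV, rejected
w4: Trace: RECV -a-> RECV -a-> RECV -a-> RECV -a-> RECV -a-> RECV  → end RECV, rejected
w5: Trace: RECV -a-> RECV -b-> RECV -b-> RECV -b-> RECV -b-> RECV -a-> RECV -b-> RECV -a-> RECV -b-> RECV  → end RECV, rejected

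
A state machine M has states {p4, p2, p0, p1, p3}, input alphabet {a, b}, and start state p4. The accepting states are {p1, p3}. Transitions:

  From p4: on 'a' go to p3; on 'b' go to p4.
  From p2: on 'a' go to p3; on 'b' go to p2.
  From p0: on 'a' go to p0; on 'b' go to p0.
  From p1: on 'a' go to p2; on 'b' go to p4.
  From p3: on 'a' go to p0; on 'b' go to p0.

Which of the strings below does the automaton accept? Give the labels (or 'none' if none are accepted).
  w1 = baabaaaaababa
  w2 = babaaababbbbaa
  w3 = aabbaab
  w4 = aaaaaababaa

w1:
  start at p4
  read 'b': p4 → p4
  read 'a': p4 → p3
  read 'a': p3 → p0
  read 'b': p0 → p0
  read 'a': p0 → p0
  read 'a': p0 → p0
  read 'a': p0 → p0
  read 'a': p0 → p0
  read 'a': p0 → p0
  read 'b': p0 → p0
  read 'a': p0 → p0
  read 'b': p0 → p0
  read 'a': p0 → p0
  end p0, rejected
w2:
  start at p4
  read 'b': p4 → p4
  read 'a': p4 → p3
  read 'b': p3 → p0
  read 'a': p0 → p0
  read 'a': p0 → p0
  read 'a': p0 → p0
  read 'b': p0 → p0
  read 'a': p0 → p0
  read 'b': p0 → p0
  read 'b': p0 → p0
  read 'b': p0 → p0
  read 'b': p0 → p0
  read 'a': p0 → p0
  read 'a': p0 → p0
  end p0, rejected
w3:
  start at p4
  read 'a': p4 → p3
  read 'a': p3 → p0
  read 'b': p0 → p0
  read 'b': p0 → p0
  read 'a': p0 → p0
  read 'a': p0 → p0
  read 'b': p0 → p0
  end p0, rejected
w4:
  start at p4
  read 'a': p4 → p3
  read 'a': p3 → p0
  read 'a': p0 → p0
  read 'a': p0 → p0
  read 'a': p0 → p0
  read 'a': p0 → p0
  read 'b': p0 → p0
  read 'a': p0 → p0
  read 'b': p0 → p0
  read 'a': p0 → p0
  read 'a': p0 → p0
  end p0, rejected

none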